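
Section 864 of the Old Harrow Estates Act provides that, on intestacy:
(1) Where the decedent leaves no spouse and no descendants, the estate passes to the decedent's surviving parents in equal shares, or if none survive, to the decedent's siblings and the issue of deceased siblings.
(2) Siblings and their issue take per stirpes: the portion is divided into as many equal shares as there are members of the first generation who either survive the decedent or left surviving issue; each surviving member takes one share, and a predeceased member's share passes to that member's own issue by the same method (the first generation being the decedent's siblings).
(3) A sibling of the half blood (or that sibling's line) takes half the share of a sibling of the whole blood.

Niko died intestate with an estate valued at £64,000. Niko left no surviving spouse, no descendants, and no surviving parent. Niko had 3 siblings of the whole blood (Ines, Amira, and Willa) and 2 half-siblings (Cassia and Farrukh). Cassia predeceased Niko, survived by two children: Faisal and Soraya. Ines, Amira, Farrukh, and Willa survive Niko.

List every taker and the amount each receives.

Faisal: £4,000; Soraya: £4,000; Ines: £16,000; Amira: £16,000; Farrukh: £8,000; Willa: £16,000

The entire £64,000 passes to the siblings and their issue.
Counting each half-blood sibling's line as half a unit, there are 4 units in £64,000, so one unit is £16,000. Whole-blood lines (Ines, Amira, and Willa) take £16,000 each; half-blood lines (Cassia and Farrukh) take £8,000 each.
Cassia's share (£8,000) is divided into 2 shares of £4,000: Faisal and Soraya each take £4,000.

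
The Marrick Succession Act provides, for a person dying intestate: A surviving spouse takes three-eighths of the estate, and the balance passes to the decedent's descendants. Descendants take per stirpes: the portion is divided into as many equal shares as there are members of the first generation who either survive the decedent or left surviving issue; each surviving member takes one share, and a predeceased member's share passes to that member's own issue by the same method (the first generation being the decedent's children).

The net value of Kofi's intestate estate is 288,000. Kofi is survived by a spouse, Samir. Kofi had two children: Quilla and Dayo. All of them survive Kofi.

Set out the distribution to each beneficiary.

Samir takes three-eighths of 288,000 = 108,000. The remaining 180,000 passes to the descendants.
The descendants' portion (180,000) is divided into 2 shares of 90,000: Quilla and Dayo each take 90,000.

Samir: 108,000; Quilla: 90,000; Dayo: 90,000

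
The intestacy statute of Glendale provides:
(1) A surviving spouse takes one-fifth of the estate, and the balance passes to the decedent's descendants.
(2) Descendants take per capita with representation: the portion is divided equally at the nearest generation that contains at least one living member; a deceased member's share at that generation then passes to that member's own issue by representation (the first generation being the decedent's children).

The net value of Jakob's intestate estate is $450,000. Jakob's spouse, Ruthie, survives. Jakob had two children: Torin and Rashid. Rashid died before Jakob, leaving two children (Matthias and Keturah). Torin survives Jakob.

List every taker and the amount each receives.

Ruthie takes one-fifth of $450,000 = $90,000. The remaining $360,000 passes to the descendants.
The descendants' portion ($360,000) is divided into 2 shares of $180,000: Torin takes $180,000; Rashid's $180,000 share passes to Rashid's issue.
Rashid's share ($180,000) is divided into 2 shares of $90,000: Matthias and Keturah each take $90,000.

Ruthie: $90,000; Torin: $180,000; Matthias: $90,000; Keturah: $90,000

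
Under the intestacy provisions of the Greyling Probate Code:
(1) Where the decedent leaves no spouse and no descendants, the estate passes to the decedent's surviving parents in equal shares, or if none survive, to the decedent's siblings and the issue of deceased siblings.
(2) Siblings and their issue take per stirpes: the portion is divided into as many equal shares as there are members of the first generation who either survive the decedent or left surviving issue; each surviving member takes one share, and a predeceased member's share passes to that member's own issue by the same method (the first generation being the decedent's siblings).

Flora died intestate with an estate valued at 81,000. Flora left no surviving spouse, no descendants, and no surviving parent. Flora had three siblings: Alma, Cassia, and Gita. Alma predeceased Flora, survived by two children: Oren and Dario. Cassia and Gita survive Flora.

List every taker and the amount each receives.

Oren: 13,500; Dario: 13,500; Cassia: 27,000; Gita: 27,000

The entire 81,000 passes to the siblings and their issue.
That amount (81,000) is divided into 3 shares of 27,000: Cassia and Gita each take 27,000; Alma's 27,000 share passes to Alma's issue.
Alma's share (27,000) is divided into 2 shares of 13,500: Oren and Dario each take 13,500.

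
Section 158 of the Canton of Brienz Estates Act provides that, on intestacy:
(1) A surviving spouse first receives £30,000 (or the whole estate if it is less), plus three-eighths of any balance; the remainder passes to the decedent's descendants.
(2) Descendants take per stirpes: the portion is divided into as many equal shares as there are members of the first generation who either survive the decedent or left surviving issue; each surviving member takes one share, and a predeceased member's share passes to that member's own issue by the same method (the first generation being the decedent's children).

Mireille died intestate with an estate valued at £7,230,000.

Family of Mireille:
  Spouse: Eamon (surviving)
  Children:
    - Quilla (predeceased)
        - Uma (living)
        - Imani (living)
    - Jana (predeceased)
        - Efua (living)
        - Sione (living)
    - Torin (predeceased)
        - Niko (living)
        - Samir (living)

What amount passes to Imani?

Eamon first takes £30,000, leaving a balance of £7,200,000. Eamon then takes three-eighths of the balance (£2,700,000), for a total of £2,730,000. The remaining £4,500,000 passes to the descendants.
The descendants' portion (£4,500,000) is divided into 3 shares of £1,500,000: Quilla's £1,500,000 share passes to Quilla's issue; Jana's £1,500,000 share passes to Jana's issue; Torin's £1,500,000 share passes to Torin's issue.
Quilla's share (£1,500,000) is divided into 2 shares of £750,000: Uma and Imani each take £750,000.
Jana's share (£1,500,000) is divided into 2 shares of £750,000: Efua and Sione each take £750,000.
Torin's share (£1,500,000) is divided into 2 shares of £750,000: Niko and Samir each take £750,000.

Imani receives £750,000.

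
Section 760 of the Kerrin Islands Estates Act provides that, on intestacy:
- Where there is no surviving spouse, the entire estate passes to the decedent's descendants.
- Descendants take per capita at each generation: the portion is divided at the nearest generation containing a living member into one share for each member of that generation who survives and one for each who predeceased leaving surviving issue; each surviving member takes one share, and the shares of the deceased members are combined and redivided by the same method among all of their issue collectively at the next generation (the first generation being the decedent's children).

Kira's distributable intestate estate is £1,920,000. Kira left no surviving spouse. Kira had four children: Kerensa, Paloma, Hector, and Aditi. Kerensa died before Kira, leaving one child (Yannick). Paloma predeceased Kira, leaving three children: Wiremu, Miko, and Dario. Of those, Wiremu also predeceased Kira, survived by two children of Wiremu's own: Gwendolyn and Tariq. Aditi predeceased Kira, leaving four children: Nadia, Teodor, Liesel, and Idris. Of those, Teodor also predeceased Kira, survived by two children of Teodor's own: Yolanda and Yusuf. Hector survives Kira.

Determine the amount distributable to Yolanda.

The entire £1,920,000 passes to the descendants.
That amount (£1,920,000) is divided at the children's generation into 4 shares of £480,000. Hector takes £480,000. The 3 shares of the deceased (Kerensa, Paloma, and Aditi) are combined into a pool of £1,440,000.
That pool (£1,440,000) is divided at the grandchildren's generation into 8 shares of £180,000. Yannick, Miko, Dario, Nadia, Liesel, and Idris each take £180,000. The 2 shares of the deceased (Wiremu and Teodor) are combined into a pool of £360,000.
That pool (£360,000) is divided at the great-grandchildren's generation equally among Gwendolyn, Tariq, Yolanda, and Yusuf: £90,000 each.

Yolanda receives £90,000.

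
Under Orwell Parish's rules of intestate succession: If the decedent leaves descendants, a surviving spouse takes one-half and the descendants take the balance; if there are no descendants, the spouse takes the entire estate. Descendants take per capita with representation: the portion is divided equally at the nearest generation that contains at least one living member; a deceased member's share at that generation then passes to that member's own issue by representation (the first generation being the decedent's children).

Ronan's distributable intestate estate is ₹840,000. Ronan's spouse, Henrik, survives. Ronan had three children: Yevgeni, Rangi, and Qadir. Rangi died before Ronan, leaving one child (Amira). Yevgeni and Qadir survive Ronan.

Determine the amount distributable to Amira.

Amira receives ₹140,000.

Henrik takes one-half of ₹840,000 = ₹420,000. The remaining ₹420,000 passes to the descendants.
The descendants' portion (₹420,000) is divided into 3 shares of ₹140,000: Yevgeni and Qadir each take ₹140,000; Rangi's ₹140,000 share passes to Rangi's issue.
Rangi's share (₹140,000) passes entirely to Amira.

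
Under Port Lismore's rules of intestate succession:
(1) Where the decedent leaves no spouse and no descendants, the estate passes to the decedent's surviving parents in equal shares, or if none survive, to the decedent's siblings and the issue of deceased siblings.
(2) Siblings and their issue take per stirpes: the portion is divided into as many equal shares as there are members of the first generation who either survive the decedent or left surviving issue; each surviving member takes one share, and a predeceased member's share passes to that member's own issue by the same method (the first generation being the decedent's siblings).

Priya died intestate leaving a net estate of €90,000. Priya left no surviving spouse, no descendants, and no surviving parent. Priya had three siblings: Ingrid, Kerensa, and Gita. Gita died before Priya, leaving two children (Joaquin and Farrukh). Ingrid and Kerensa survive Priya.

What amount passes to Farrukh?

Farrukh receives €15,000.

The entire €90,000 passes to the siblings and their issue.
That amount (€90,000) is divided into 3 shares of €30,000: Ingrid and Kerensa each take €30,000; Gita's €30,000 share passes to Gita's issue.
Gita's share (€30,000) is divided into 2 shares of €15,000: Joaquin and Farrukh each take €15,000.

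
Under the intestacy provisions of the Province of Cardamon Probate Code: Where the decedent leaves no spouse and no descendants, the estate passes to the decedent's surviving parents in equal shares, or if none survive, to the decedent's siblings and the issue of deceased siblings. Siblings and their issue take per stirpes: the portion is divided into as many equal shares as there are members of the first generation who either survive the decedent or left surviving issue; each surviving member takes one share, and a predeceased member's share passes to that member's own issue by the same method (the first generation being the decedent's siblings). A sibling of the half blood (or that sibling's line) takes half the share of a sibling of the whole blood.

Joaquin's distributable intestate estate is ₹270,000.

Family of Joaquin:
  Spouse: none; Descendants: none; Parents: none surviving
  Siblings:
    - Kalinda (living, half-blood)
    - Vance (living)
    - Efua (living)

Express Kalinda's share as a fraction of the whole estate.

The entire ₹270,000 passes to the siblings and their issue.
Counting each half-blood sibling's line as half a unit, there are 5/2 units in ₹270,000, so one unit is ₹108,000. Whole-blood lines (Vance and Efua) take ₹108,000 each; half-blood lines (Kalinda) take ₹54,000 each.

Kalinda receives 1/5 of the estate.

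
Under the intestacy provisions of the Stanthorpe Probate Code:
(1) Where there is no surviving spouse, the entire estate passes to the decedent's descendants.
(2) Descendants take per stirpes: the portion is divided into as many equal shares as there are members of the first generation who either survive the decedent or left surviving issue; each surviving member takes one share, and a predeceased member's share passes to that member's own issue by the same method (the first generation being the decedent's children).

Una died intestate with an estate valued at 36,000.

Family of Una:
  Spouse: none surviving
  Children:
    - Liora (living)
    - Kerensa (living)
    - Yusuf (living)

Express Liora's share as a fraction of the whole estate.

Liora receives 1/3 of the estate.

The entire 36,000 passes to the descendants.
That amount (36,000) is divided into 3 shares of 12,000: Liora, Kerensa, and Yusuf each take 12,000.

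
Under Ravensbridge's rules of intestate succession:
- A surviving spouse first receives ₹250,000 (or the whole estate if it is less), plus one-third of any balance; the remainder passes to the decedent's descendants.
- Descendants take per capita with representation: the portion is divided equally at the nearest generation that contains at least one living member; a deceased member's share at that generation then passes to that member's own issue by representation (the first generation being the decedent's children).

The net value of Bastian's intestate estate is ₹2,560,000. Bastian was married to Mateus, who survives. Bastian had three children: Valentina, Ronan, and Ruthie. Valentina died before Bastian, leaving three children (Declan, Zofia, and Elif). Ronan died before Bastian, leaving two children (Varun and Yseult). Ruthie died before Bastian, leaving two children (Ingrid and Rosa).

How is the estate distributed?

Mateus: ₹1,020,000; Declan: ₹220,000; Zofia: ₹220,000; Elif: ₹220,000; Varun: ₹220,000; Yseult: ₹220,000; Ingrid: ₹220,000; Rosa: ₹220,000

Mateus first takes ₹250,000, leaving a balance of ₹2,310,000. Mateus then takes one-third of the balance (₹770,000), for a total of ₹1,020,000. The remaining ₹1,540,000 passes to the descendants.
No child survives, so the initial division is made at the grandchildren's generation.
The descendants' portion (₹1,540,000) is divided into 7 shares of ₹220,000: Declan, Zofia, Elif, Varun, Yseult, Ingrid, and Rosa each take ₹220,000.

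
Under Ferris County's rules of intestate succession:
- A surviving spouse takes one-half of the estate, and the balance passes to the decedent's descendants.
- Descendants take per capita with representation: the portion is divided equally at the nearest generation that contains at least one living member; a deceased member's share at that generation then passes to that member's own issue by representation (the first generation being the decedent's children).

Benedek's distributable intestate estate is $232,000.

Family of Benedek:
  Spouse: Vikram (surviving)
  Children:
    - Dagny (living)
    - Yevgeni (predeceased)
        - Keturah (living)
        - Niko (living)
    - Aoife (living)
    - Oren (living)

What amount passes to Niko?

Niko receives $14,500.

Vikram takes one-half of $232,000 = $116,000. The remaining $116,000 passes to the descendants.
The descendants' portion ($116,000) is divided into 4 shares of $29,000: Dagny, Aoife, and Oren each take $29,000; Yevgeni's $29,000 share passes to Yevgeni's issue.
Yevgeni's share ($29,000) is divided into 2 shares of $14,500: Keturah and Niko each take $14,500.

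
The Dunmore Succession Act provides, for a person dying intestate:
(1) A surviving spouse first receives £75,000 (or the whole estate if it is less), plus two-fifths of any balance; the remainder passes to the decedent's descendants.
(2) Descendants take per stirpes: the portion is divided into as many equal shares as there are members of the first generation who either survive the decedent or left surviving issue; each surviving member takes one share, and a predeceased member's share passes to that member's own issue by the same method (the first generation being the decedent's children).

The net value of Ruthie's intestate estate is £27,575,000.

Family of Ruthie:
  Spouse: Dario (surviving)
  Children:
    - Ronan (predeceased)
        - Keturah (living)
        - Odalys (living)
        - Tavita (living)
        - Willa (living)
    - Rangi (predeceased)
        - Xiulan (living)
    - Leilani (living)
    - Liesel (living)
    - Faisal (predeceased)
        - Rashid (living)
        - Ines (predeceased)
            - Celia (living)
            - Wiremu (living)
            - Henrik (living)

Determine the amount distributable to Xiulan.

Dario first takes £75,000, leaving a balance of £27,500,000. Dario then takes two-fifths of the balance (£11,000,000), for a total of £11,075,000. The remaining £16,500,000 passes to the descendants.
The descendants' portion (£16,500,000) is divided into 5 shares of £3,300,000: Leilani and Liesel each take £3,300,000; Ronan's £3,300,000 share passes to Ronan's issue; Rangi's £3,300,000 share passes to Rangi's issue; Faisal's £3,300,000 share passes to Faisal's issue.
Ronan's share (£3,300,000) is divided into 4 shares of £825,000: Keturah, Odalys, Tavita, and Willa each take £825,000.
Rangi's share (£3,300,000) passes entirely to Xiulan.
Faisal's share (£3,300,000) is divided into 2 shares of £1,650,000: Rashid takes £1,650,000; Ines's £1,650,000 share passes to Ines's issue.
Ines's share (£1,650,000) is divided into 3 shares of £550,000: Celia, Wiremu, and Henrik each take £550,000.

Xiulan receives £3,300,000.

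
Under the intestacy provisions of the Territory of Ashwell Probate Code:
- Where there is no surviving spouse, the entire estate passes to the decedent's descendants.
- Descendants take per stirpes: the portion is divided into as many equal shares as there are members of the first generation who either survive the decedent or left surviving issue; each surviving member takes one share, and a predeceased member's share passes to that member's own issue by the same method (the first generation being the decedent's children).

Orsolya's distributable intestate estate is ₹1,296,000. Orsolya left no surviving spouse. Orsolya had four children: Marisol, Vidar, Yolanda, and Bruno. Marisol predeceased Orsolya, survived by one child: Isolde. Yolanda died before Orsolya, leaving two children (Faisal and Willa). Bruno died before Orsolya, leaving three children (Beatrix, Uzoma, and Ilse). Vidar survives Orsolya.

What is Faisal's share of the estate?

Faisal receives ₹162,000.

The entire ₹1,296,000 passes to the descendants.
That amount (₹1,296,000) is divided into 4 shares of ₹324,000: Vidar takes ₹324,000; Marisol's ₹324,000 share passes to Marisol's issue; Yolanda's ₹324,000 share passes to Yolanda's issue; Bruno's ₹324,000 share passes to Bruno's issue.
Marisol's share (₹324,000) passes entirely to Isolde.
Yolanda's share (₹324,000) is divided into 2 shares of ₹162,000: Faisal and Willa each take ₹162,000.
Bruno's share (₹324,000) is divided into 3 shares of ₹108,000: Beatrix, Uzoma, and Ilse each take ₹108,000.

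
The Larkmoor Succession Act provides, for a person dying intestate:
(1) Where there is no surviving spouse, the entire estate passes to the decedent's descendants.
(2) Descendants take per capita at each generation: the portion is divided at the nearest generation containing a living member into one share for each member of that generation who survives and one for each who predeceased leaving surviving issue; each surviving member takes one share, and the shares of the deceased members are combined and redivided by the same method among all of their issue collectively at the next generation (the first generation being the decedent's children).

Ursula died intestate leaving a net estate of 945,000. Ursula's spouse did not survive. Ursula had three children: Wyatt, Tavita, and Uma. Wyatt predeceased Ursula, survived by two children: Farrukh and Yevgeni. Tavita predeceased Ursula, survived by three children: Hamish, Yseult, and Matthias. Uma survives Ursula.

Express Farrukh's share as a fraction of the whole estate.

The entire 945,000 passes to the descendants.
That amount (945,000) is divided at the children's generation into 3 shares of 315,000. Uma takes 315,000. The 2 shares of the deceased (Wyatt and Tavita) are combined into a pool of 630,000.
That pool (630,000) is divided at the grandchildren's generation equally among Farrukh, Yevgeni, Hamish, Yseult, and Matthias: 126,000 each.

Farrukh receives 2/15 of the estate.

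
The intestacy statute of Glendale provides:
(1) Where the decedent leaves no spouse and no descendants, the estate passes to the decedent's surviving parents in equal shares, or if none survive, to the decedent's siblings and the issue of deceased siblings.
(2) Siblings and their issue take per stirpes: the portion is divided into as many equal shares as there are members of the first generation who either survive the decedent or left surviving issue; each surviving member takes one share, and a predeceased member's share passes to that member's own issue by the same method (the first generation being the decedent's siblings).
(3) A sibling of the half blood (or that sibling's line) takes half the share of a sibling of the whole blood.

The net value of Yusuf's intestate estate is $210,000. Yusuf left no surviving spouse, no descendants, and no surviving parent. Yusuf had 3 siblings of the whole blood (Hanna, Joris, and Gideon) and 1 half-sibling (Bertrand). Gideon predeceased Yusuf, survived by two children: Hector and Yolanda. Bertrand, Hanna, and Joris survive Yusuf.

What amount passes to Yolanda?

The entire $210,000 passes to the siblings and their issue.
Counting each half-blood sibling's line as half a unit, there are 7/2 units in $210,000, so one unit is $60,000. Whole-blood lines (Hanna, Joris, and Gideon) take $60,000 each; half-blood lines (Bertrand) take $30,000 each.
Gideon's share ($60,000) is divided into 2 shares of $30,000: Hector and Yolanda each take $30,000.

Yolanda receives $30,000.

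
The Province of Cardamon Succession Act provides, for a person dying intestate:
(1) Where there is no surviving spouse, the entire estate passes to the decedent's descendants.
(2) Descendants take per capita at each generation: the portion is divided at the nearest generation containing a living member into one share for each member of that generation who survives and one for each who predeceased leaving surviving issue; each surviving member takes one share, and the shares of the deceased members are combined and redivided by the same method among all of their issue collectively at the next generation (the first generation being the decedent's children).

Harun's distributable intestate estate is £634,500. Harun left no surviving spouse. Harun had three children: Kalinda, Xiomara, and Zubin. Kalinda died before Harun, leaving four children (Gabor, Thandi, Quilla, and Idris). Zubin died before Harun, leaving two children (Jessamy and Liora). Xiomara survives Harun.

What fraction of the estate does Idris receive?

Idris receives 1/9 of the estate.

The entire £634,500 passes to the descendants.
That amount (£634,500) is divided at the children's generation into 3 shares of £211,500. Xiomara takes £211,500. The 2 shares of the deceased (Kalinda and Zubin) are combined into a pool of £423,000.
That pool (£423,000) is divided at the grandchildren's generation equally among Gabor, Thandi, Quilla, Idris, Jessamy, and Liora: £70,500 each.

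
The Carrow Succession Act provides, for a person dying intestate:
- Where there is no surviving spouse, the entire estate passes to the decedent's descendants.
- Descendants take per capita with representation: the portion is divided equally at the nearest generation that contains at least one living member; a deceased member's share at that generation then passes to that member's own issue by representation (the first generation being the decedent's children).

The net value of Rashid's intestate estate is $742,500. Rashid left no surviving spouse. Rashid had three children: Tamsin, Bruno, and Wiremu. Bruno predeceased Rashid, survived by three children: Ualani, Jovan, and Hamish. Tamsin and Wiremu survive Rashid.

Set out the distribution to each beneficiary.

The entire $742,500 passes to the descendants.
That amount ($742,500) is divided into 3 shares of $247,500: Tamsin and Wiremu each take $247,500; Bruno's $247,500 share passes to Bruno's issue.
Bruno's share ($247,500) is divided into 3 shares of $82,500: Ualani, Jovan, and Hamish each take $82,500.

Tamsin: $247,500; Ualani: $82,500; Jovan: $82,500; Hamish: $82,500; Wiremu: $247,500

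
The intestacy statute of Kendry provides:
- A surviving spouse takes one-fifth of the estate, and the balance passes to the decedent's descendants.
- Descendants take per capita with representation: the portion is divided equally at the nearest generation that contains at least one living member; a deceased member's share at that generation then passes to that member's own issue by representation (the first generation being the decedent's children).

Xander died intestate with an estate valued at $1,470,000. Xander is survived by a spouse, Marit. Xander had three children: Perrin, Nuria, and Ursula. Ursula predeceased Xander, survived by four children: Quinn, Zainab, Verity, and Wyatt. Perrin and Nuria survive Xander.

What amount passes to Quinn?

Marit takes one-fifth of $1,470,000 = $294,000. The remaining $1,176,000 passes to the descendants.
The descendants' portion ($1,176,000) is divided into 3 shares of $392,000: Perrin and Nuria each take $392,000; Ursula's $392,000 share passes to Ursula's issue.
Ursula's share ($392,000) is divided into 4 shares of $98,000: Quinn, Zainab, Verity, and Wyatt each take $98,000.

Quinn receives $98,000.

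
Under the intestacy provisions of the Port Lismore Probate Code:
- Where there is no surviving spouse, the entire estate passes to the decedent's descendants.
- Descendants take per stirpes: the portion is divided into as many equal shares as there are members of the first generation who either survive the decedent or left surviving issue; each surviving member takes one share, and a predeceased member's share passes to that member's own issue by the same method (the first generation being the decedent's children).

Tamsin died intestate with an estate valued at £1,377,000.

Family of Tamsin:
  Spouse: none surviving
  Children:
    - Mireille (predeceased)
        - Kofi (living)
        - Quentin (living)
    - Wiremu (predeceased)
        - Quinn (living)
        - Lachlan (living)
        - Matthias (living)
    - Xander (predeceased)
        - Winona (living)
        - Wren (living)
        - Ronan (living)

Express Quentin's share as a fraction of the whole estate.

Quentin receives 1/6 of the estate.

The entire £1,377,000 passes to the descendants.
That amount (£1,377,000) is divided into 3 shares of £459,000: Mireille's £459,000 share passes to Mireille's issue; Wiremu's £459,000 share passes to Wiremu's issue; Xander's £459,000 share passes to Xander's issue.
Mireille's share (£459,000) is divided into 2 shares of £229,500: Kofi and Quentin each take £229,500.
Wiremu's share (£459,000) is divided into 3 shares of £153,000: Quinn, Lachlan, and Matthias each take £153,000.
Xander's share (£459,000) is divided into 3 shares of £153,000: Winona, Wren, and Ronan each take £153,000.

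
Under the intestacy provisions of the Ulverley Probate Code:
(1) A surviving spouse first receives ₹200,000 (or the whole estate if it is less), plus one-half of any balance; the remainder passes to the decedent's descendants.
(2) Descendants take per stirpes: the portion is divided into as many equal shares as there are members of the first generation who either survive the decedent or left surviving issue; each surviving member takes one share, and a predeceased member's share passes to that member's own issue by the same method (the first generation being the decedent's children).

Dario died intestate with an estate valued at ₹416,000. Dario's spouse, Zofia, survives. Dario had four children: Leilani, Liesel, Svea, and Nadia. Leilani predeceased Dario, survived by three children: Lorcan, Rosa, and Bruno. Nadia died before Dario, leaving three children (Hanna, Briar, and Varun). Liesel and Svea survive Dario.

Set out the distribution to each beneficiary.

Zofia: ₹308,000; Lorcan: ₹9,000; Rosa: ₹9,000; Bruno: ₹9,000; Liesel: ₹27,000; Svea: ₹27,000; Hanna: ₹9,000; Briar: ₹9,000; Varun: ₹9,000

Zofia first takes ₹200,000, leaving a balance of ₹216,000. Zofia then takes one-half of the balance (₹108,000), for a total of ₹308,000. The remaining ₹108,000 passes to the descendants.
The descendants' portion (₹108,000) is divided into 4 shares of ₹27,000: Liesel and Svea each take ₹27,000; Leilani's ₹27,000 share passes to Leilani's issue; Nadia's ₹27,000 share passes to Nadia's issue.
Leilani's share (₹27,000) is divided into 3 shares of ₹9,000: Lorcan, Rosa, and Bruno each take ₹9,000.
Nadia's share (₹27,000) is divided into 3 shares of ₹9,000: Hanna, Briar, and Varun each take ₹9,000.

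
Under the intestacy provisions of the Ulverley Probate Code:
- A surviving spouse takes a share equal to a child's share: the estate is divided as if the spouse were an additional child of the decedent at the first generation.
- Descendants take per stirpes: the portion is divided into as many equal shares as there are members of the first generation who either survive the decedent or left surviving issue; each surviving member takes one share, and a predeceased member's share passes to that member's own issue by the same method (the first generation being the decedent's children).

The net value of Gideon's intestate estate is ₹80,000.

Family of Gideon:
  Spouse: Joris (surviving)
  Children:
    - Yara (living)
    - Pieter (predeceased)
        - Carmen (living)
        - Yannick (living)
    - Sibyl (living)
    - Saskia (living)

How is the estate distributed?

Joris: ₹16,000; Yara: ₹16,000; Carmen: ₹8,000; Yannick: ₹8,000; Sibyl: ₹16,000; Saskia: ₹16,000

The spouse counts as an additional share at the children's level, so there are 5 primary shares of ₹16,000. Joris takes one such share (₹16,000).
The children's combined portion (₹64,000) is divided into 4 shares of ₹16,000: Yara, Sibyl, and Saskia each take ₹16,000; Pieter's ₹16,000 share passes to Pieter's issue.
Pieter's share (₹16,000) is divided into 2 shares of ₹8,000: Carmen and Yannick each take ₹8,000.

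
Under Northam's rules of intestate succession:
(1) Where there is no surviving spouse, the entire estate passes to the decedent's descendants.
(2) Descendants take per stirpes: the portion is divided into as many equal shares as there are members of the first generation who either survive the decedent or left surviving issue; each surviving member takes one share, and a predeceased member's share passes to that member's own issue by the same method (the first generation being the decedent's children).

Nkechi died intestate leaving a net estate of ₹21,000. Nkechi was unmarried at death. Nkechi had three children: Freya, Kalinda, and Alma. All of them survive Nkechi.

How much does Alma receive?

Alma receives ₹7,000.

The entire ₹21,000 passes to the descendants.
That amount (₹21,000) is divided into 3 shares of ₹7,000: Freya, Kalinda, and Alma each take ₹7,000.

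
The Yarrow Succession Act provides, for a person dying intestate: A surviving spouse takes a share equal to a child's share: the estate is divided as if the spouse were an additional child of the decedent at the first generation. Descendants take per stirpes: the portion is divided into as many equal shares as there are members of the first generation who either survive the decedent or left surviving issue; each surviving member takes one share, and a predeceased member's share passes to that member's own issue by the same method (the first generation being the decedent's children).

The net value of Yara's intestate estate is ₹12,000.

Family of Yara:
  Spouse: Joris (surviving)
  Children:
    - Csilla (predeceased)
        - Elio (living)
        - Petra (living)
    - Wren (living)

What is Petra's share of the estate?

Petra receives ₹2,000.

The spouse counts as an additional share at the children's level, so there are 3 primary shares of ₹4,000. Joris takes one such share (₹4,000).
The children's combined portion (₹8,000) is divided into 2 shares of ₹4,000: Wren takes ₹4,000; Csilla's ₹4,000 share passes to Csilla's issue.
Csilla's share (₹4,000) is divided into 2 shares of ₹2,000: Elio and Petra each take ₹2,000.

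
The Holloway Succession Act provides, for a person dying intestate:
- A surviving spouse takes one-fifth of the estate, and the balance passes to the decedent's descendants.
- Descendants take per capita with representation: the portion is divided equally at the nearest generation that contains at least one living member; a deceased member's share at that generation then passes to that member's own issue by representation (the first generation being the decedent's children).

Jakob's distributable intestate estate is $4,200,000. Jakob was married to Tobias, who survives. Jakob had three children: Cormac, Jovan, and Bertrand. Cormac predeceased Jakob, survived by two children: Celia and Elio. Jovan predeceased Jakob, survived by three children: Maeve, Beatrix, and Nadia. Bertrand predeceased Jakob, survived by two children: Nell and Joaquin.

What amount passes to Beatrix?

Tobias takes one-fifth of $4,200,000 = $840,000. The remaining $3,360,000 passes to the descendants.
No child survives, so the initial division is made at the grandchildren's generation.
The descendants' portion ($3,360,000) is divided into 7 shares of $480,000: Celia, Elio, Maeve, Beatrix, Nadia, Nell, and Joaquin each take $480,000.

Beatrix receives $480,000.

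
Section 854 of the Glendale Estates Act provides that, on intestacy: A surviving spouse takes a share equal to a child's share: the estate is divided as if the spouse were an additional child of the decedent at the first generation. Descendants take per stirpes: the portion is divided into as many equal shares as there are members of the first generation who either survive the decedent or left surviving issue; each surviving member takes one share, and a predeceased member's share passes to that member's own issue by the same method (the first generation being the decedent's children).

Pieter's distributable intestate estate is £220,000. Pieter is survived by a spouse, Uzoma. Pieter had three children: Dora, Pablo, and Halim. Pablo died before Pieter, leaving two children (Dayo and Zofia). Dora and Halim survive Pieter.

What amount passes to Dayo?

The spouse counts as an additional share at the children's level, so there are 4 primary shares of £55,000. Uzoma takes one such share (£55,000).
The children's combined portion (£165,000) is divided into 3 shares of £55,000: Dora and Halim each take £55,000; Pablo's £55,000 share passes to Pablo's issue.
Pablo's share (£55,000) is divided into 2 shares of £27,500: Dayo and Zofia each take £27,500.

Dayo receives £27,500.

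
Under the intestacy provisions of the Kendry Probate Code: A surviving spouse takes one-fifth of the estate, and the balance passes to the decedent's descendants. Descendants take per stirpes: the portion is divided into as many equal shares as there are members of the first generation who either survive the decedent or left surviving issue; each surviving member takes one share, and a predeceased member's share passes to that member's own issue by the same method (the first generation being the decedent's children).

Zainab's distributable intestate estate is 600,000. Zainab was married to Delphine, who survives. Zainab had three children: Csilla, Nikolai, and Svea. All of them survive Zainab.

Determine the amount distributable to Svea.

Delphine takes one-fifth of 600,000 = 120,000. The remaining 480,000 passes to the descendants.
The descendants' portion (480,000) is divided into 3 shares of 160,000: Csilla, Nikolai, and Svea each take 160,000.

Svea receives 160,000.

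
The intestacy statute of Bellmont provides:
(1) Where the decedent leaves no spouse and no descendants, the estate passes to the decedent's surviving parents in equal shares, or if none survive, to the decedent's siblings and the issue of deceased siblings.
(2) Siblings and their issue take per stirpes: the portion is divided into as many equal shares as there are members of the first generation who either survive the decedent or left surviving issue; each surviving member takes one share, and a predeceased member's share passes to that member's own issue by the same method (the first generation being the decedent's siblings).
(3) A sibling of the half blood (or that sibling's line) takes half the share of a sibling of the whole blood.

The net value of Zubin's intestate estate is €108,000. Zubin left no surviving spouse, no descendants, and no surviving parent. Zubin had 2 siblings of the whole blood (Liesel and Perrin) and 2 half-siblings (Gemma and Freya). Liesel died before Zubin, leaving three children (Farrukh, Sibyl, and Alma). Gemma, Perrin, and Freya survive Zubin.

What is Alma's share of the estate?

The entire €108,000 passes to the siblings and their issue.
Counting each half-blood sibling's line as half a unit, there are 3 units in €108,000, so one unit is €36,000. Whole-blood lines (Liesel and Perrin) take €36,000 each; half-blood lines (Gemma and Freya) take €18,000 each.
Liesel's share (€36,000) is divided into 3 shares of €12,000: Farrukh, Sibyl, and Alma each take €12,000.

Alma receives €12,000.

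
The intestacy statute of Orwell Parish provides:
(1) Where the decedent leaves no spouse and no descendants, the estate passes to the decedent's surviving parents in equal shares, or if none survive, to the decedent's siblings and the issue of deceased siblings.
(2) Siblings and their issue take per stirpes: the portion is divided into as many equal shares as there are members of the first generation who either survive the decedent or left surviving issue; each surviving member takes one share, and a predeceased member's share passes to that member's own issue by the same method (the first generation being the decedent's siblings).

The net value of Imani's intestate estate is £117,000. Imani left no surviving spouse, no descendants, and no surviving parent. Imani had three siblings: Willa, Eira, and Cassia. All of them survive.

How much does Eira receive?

The entire £117,000 passes to the siblings and their issue.
That amount (£117,000) is divided into 3 shares of £39,000: Willa, Eira, and Cassia each take £39,000.

Eira receives £39,000.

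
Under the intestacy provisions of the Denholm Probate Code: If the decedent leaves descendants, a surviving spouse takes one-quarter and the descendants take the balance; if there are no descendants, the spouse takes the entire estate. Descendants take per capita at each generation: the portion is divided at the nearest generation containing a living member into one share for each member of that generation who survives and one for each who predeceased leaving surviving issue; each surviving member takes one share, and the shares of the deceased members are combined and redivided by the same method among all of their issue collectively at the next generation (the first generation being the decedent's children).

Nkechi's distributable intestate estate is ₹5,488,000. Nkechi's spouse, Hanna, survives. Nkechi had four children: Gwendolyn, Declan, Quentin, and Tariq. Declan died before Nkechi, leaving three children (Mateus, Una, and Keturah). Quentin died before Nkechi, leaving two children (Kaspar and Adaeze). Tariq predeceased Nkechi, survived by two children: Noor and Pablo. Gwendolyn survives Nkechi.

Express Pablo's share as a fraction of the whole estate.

Hanna takes one-quarter of ₹5,488,000 = ₹1,372,000. The remaining ₹4,116,000 passes to the descendants.
The descendants' portion (₹4,116,000) is divided at the children's generation into 4 shares of ₹1,029,000. Gwendolyn takes ₹1,029,000. The 3 shares of the deceased (Declan, Quentin, and Tariq) are combined into a pool of ₹3,087,000.
That pool (₹3,087,000) is divided at the grandchildren's generation equally among Mateus, Una, Keturah, Kaspar, Adaeze, Noor, and Pablo: ₹441,000 each.

Pablo receives 9/112 of the estate.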